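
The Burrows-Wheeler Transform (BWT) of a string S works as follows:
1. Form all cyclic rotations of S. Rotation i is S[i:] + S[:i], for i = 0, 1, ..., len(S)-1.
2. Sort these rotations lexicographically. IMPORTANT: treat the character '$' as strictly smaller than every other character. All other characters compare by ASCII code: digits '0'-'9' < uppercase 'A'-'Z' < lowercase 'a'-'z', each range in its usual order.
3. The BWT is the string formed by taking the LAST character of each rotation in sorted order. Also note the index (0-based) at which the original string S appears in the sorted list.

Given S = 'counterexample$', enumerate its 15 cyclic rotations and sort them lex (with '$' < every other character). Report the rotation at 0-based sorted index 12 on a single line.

All 15 rotations (rotation i = S[i:]+S[:i]):
  rot[0] = counterexample$
  rot[1] = ounterexample$c
  rot[2] = unterexample$co
  rot[3] = nterexample$cou
  rot[4] = terexample$coun
  rot[5] = erexample$count
  rot[6] = rexample$counte
  rot[7] = example$counter
  rot[8] = xample$countere
  rot[9] = ample$counterex
  rot[10] = mple$counterexa
  rot[11] = ple$counterexam
  rot[12] = le$counterexamp
  rot[13] = e$counterexampl
  rot[14] = $counterexample
Sorted (with $ < everything):
  sorted[0] = $counterexample
  sorted[1] = ample$counterex
  sorted[2] = counterexample$
  sorted[3] = e$counterexampl
  sorted[4] = erexample$count
  sorted[5] = example$counter
  sorted[6] = le$counterexamp
  sorted[7] = mple$counterexa
  sorted[8] = nterexample$cou
  sorted[9] = ounterexample$c
  sorted[10] = ple$counterexam
  sorted[11] = rexample$counte
  sorted[12] = terexample$coun
  sorted[13] = unterexample$co
  sorted[14] = xample$countere
sorted[12] = terexample$coun

Answer: terexample$coun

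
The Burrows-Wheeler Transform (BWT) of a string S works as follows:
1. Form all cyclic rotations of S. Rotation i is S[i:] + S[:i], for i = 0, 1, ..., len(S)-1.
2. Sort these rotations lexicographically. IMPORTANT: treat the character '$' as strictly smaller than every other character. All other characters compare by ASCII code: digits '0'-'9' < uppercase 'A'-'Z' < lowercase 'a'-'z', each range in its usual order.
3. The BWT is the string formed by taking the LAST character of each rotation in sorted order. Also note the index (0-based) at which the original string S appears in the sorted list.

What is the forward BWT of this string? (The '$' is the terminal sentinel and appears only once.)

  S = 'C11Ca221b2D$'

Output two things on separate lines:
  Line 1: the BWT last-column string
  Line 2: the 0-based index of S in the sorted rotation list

Answer: DC122ab$12C1
7

Derivation:
All 12 rotations (rotation i = S[i:]+S[:i]):
  rot[0] = C11Ca221b2D$
  rot[1] = 11Ca221b2D$C
  rot[2] = 1Ca221b2D$C1
  rot[3] = Ca221b2D$C11
  rot[4] = a221b2D$C11C
  rot[5] = 221b2D$C11Ca
  rot[6] = 21b2D$C11Ca2
  rot[7] = 1b2D$C11Ca22
  rot[8] = b2D$C11Ca221
  rot[9] = 2D$C11Ca221b
  rot[10] = D$C11Ca221b2
  rot[11] = $C11Ca221b2D
Sorted (with $ < everything):
  sorted[0] = $C11Ca221b2D  (last char: 'D')
  sorted[1] = 11Ca221b2D$C  (last char: 'C')
  sorted[2] = 1Ca221b2D$C1  (last char: '1')
  sorted[3] = 1b2D$C11Ca22  (last char: '2')
  sorted[4] = 21b2D$C11Ca2  (last char: '2')
  sorted[5] = 221b2D$C11Ca  (last char: 'a')
  sorted[6] = 2D$C11Ca221b  (last char: 'b')
  sorted[7] = C11Ca221b2D$  (last char: '$')
  sorted[8] = Ca221b2D$C11  (last char: '1')
  sorted[9] = D$C11Ca221b2  (last char: '2')
  sorted[10] = a221b2D$C11C  (last char: 'C')
  sorted[11] = b2D$C11Ca221  (last char: '1')
Last column: DC122ab$12C1
Original string S is at sorted index 7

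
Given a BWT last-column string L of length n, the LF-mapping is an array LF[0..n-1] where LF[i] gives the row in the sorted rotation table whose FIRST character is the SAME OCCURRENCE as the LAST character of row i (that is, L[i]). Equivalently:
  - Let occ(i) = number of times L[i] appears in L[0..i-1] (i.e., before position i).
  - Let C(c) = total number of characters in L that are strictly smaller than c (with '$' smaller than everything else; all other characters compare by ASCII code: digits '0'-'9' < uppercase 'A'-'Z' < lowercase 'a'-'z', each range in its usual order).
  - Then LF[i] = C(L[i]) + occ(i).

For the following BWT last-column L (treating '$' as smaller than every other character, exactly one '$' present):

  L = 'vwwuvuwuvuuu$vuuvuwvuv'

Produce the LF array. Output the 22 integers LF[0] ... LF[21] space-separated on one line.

Char counts: '$':1, 'u':10, 'v':7, 'w':4
C (first-col start): C('$')=0, C('u')=1, C('v')=11, C('w')=18
L[0]='v': occ=0, LF[0]=C('v')+0=11+0=11
L[1]='w': occ=0, LF[1]=C('w')+0=18+0=18
L[2]='w': occ=1, LF[2]=C('w')+1=18+1=19
L[3]='u': occ=0, LF[3]=C('u')+0=1+0=1
L[4]='v': occ=1, LF[4]=C('v')+1=11+1=12
L[5]='u': occ=1, LF[5]=C('u')+1=1+1=2
L[6]='w': occ=2, LF[6]=C('w')+2=18+2=20
L[7]='u': occ=2, LF[7]=C('u')+2=1+2=3
L[8]='v': occ=2, LF[8]=C('v')+2=11+2=13
L[9]='u': occ=3, LF[9]=C('u')+3=1+3=4
L[10]='u': occ=4, LF[10]=C('u')+4=1+4=5
L[11]='u': occ=5, LF[11]=C('u')+5=1+5=6
L[12]='$': occ=0, LF[12]=C('$')+0=0+0=0
L[13]='v': occ=3, LF[13]=C('v')+3=11+3=14
L[14]='u': occ=6, LF[14]=C('u')+6=1+6=7
L[15]='u': occ=7, LF[15]=C('u')+7=1+7=8
L[16]='v': occ=4, LF[16]=C('v')+4=11+4=15
L[17]='u': occ=8, LF[17]=C('u')+8=1+8=9
L[18]='w': occ=3, LF[18]=C('w')+3=18+3=21
L[19]='v': occ=5, LF[19]=C('v')+5=11+5=16
L[20]='u': occ=9, LF[20]=C('u')+9=1+9=10
L[21]='v': occ=6, LF[21]=C('v')+6=11+6=17

Answer: 11 18 19 1 12 2 20 3 13 4 5 6 0 14 7 8 15 9 21 16 10 17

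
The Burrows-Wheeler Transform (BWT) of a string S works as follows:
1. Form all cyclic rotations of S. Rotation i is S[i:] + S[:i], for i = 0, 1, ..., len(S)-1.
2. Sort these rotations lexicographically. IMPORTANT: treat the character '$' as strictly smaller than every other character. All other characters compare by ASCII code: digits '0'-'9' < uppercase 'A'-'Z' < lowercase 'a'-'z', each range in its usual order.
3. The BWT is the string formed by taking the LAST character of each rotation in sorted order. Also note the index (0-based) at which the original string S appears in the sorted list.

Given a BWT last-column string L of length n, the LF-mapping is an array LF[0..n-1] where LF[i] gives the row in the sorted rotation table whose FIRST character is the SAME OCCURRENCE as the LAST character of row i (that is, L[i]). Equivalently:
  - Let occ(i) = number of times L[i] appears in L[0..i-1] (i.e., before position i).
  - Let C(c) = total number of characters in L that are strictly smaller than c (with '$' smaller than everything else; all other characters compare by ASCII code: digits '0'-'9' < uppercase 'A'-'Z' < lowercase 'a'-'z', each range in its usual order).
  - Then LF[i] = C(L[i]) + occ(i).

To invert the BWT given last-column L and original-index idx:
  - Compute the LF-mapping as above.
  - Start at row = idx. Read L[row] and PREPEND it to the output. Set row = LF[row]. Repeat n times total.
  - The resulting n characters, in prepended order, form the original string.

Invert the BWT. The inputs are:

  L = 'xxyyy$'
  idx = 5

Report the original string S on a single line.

LF mapping: 1 2 3 4 5 0
Walk LF starting at row 5, prepending L[row]:
  step 1: row=5, L[5]='$', prepend. Next row=LF[5]=0
  step 2: row=0, L[0]='x', prepend. Next row=LF[0]=1
  step 3: row=1, L[1]='x', prepend. Next row=LF[1]=2
  step 4: row=2, L[2]='y', prepend. Next row=LF[2]=3
  step 5: row=3, L[3]='y', prepend. Next row=LF[3]=4
  step 6: row=4, L[4]='y', prepend. Next row=LF[4]=5
Reversed output: yyyxx$

Answer: yyyxx$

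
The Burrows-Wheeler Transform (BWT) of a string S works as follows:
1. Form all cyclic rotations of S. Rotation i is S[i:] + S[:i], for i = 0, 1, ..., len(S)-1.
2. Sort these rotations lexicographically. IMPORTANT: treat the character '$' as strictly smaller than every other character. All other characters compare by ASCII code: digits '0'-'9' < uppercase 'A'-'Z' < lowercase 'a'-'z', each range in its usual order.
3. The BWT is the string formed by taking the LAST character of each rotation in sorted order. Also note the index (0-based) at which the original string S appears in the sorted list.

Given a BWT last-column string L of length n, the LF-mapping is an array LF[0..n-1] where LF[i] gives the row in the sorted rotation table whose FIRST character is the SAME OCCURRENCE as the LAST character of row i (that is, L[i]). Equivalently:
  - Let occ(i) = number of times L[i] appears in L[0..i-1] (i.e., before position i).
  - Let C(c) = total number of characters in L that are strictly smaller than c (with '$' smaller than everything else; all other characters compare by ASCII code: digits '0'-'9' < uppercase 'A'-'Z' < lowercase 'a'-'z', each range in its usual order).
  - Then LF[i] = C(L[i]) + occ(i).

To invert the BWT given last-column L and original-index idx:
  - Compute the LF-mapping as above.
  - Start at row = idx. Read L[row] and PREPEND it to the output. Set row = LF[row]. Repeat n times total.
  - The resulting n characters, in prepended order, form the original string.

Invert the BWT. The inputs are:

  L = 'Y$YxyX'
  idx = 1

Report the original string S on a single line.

Answer: XyxYY$

Derivation:
LF mapping: 2 0 3 4 5 1
Walk LF starting at row 1, prepending L[row]:
  step 1: row=1, L[1]='$', prepend. Next row=LF[1]=0
  step 2: row=0, L[0]='Y', prepend. Next row=LF[0]=2
  step 3: row=2, L[2]='Y', prepend. Next row=LF[2]=3
  step 4: row=3, L[3]='x', prepend. Next row=LF[3]=4
  step 5: row=4, L[4]='y', prepend. Next row=LF[4]=5
  step 6: row=5, L[5]='X', prepend. Next row=LF[5]=1
Reversed output: XyxYY$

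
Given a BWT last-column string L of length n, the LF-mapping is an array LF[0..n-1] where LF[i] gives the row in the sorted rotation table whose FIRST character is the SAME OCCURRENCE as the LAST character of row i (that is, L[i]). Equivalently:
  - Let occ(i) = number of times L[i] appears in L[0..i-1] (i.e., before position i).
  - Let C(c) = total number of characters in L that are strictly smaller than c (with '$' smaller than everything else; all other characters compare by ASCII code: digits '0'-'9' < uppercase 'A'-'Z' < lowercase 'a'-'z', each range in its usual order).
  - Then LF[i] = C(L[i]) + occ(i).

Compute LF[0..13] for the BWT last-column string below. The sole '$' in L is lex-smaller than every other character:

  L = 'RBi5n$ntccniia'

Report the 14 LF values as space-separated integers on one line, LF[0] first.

Char counts: '$':1, '5':1, 'B':1, 'R':1, 'a':1, 'c':2, 'i':3, 'n':3, 't':1
C (first-col start): C('$')=0, C('5')=1, C('B')=2, C('R')=3, C('a')=4, C('c')=5, C('i')=7, C('n')=10, C('t')=13
L[0]='R': occ=0, LF[0]=C('R')+0=3+0=3
L[1]='B': occ=0, LF[1]=C('B')+0=2+0=2
L[2]='i': occ=0, LF[2]=C('i')+0=7+0=7
L[3]='5': occ=0, LF[3]=C('5')+0=1+0=1
L[4]='n': occ=0, LF[4]=C('n')+0=10+0=10
L[5]='$': occ=0, LF[5]=C('$')+0=0+0=0
L[6]='n': occ=1, LF[6]=C('n')+1=10+1=11
L[7]='t': occ=0, LF[7]=C('t')+0=13+0=13
L[8]='c': occ=0, LF[8]=C('c')+0=5+0=5
L[9]='c': occ=1, LF[9]=C('c')+1=5+1=6
L[10]='n': occ=2, LF[10]=C('n')+2=10+2=12
L[11]='i': occ=1, LF[11]=C('i')+1=7+1=8
L[12]='i': occ=2, LF[12]=C('i')+2=7+2=9
L[13]='a': occ=0, LF[13]=C('a')+0=4+0=4

Answer: 3 2 7 1 10 0 11 13 5 6 12 8 9 4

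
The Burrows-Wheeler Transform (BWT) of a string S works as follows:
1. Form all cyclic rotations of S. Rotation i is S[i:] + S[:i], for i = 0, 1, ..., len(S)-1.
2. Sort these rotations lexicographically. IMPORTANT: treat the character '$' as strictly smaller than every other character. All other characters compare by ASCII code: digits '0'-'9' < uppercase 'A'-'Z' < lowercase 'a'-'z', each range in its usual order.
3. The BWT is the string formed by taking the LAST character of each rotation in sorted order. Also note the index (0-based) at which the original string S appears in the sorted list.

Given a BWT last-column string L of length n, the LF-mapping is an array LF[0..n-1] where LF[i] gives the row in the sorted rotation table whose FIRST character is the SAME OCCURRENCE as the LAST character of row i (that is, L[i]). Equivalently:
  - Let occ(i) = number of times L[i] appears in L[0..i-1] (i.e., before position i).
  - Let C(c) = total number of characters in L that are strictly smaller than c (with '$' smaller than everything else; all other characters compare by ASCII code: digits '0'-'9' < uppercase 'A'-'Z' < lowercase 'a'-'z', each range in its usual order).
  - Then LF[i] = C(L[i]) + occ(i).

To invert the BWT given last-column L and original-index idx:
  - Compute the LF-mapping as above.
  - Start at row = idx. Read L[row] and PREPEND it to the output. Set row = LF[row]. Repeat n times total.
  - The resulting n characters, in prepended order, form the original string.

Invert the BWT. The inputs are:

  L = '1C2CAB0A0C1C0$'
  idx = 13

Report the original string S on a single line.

Answer: CC0CB1C020AA1$

Derivation:
LF mapping: 4 10 6 11 7 9 1 8 2 12 5 13 3 0
Walk LF starting at row 13, prepending L[row]:
  step 1: row=13, L[13]='$', prepend. Next row=LF[13]=0
  step 2: row=0, L[0]='1', prepend. Next row=LF[0]=4
  step 3: row=4, L[4]='A', prepend. Next row=LF[4]=7
  step 4: row=7, L[7]='A', prepend. Next row=LF[7]=8
  step 5: row=8, L[8]='0', prepend. Next row=LF[8]=2
  step 6: row=2, L[2]='2', prepend. Next row=LF[2]=6
  step 7: row=6, L[6]='0', prepend. Next row=LF[6]=1
  step 8: row=1, L[1]='C', prepend. Next row=LF[1]=10
  step 9: row=10, L[10]='1', prepend. Next row=LF[10]=5
  step 10: row=5, L[5]='B', prepend. Next row=LF[5]=9
  step 11: row=9, L[9]='C', prepend. Next row=LF[9]=12
  step 12: row=12, L[12]='0', prepend. Next row=LF[12]=3
  step 13: row=3, L[3]='C', prepend. Next row=LF[3]=11
  step 14: row=11, L[11]='C', prepend. Next row=LF[11]=13
Reversed output: CC0CB1C020AA1$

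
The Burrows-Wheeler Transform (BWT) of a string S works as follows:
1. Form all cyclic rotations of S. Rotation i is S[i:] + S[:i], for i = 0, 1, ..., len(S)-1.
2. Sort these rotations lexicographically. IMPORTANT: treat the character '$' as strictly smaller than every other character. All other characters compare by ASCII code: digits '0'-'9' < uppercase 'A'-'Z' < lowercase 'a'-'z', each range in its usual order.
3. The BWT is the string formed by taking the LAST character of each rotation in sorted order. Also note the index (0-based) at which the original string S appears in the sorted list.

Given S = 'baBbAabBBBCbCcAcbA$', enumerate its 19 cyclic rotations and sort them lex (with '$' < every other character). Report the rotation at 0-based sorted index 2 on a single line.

All 19 rotations (rotation i = S[i:]+S[:i]):
  rot[0] = baBbAabBBBCbCcAcbA$
  rot[1] = aBbAabBBBCbCcAcbA$b
  rot[2] = BbAabBBBCbCcAcbA$ba
  rot[3] = bAabBBBCbCcAcbA$baB
  rot[4] = AabBBBCbCcAcbA$baBb
  rot[5] = abBBBCbCcAcbA$baBbA
  rot[6] = bBBBCbCcAcbA$baBbAa
  rot[7] = BBBCbCcAcbA$baBbAab
  rot[8] = BBCbCcAcbA$baBbAabB
  rot[9] = BCbCcAcbA$baBbAabBB
  rot[10] = CbCcAcbA$baBbAabBBB
  rot[11] = bCcAcbA$baBbAabBBBC
  rot[12] = CcAcbA$baBbAabBBBCb
  rot[13] = cAcbA$baBbAabBBBCbC
  rot[14] = AcbA$baBbAabBBBCbCc
  rot[15] = cbA$baBbAabBBBCbCcA
  rot[16] = bA$baBbAabBBBCbCcAc
  rot[17] = A$baBbAabBBBCbCcAcb
  rot[18] = $baBbAabBBBCbCcAcbA
Sorted (with $ < everything):
  sorted[0] = $baBbAabBBBCbCcAcbA
  sorted[1] = A$baBbAabBBBCbCcAcb
  sorted[2] = AabBBBCbCcAcbA$baBb
  sorted[3] = AcbA$baBbAabBBBCbCc
  sorted[4] = BBBCbCcAcbA$baBbAab
  sorted[5] = BBCbCcAcbA$baBbAabB
  sorted[6] = BCbCcAcbA$baBbAabBB
  sorted[7] = BbAabBBBCbCcAcbA$ba
  sorted[8] = CbCcAcbA$baBbAabBBB
  sorted[9] = CcAcbA$baBbAabBBBCb
  sorted[10] = aBbAabBBBCbCcAcbA$b
  sorted[11] = abBBBCbCcAcbA$baBbA
  sorted[12] = bA$baBbAabBBBCbCcAc
  sorted[13] = bAabBBBCbCcAcbA$baB
  sorted[14] = bBBBCbCcAcbA$baBbAa
  sorted[15] = bCcAcbA$baBbAabBBBC
  sorted[16] = baBbAabBBBCbCcAcbA$
  sorted[17] = cAcbA$baBbAabBBBCbC
  sorted[18] = cbA$baBbAabBBBCbCcA
sorted[2] = AabBBBCbCcAcbA$baBb

Answer: AabBBBCbCcAcbA$baBb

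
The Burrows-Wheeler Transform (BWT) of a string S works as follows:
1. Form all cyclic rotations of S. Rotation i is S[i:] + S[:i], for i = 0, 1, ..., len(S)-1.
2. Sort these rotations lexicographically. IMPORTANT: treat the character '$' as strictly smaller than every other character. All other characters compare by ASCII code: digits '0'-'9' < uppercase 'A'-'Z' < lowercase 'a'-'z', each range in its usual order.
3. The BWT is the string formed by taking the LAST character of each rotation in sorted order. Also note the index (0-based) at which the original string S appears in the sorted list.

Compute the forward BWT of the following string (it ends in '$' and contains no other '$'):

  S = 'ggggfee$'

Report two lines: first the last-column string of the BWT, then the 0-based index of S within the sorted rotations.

All 8 rotations (rotation i = S[i:]+S[:i]):
  rot[0] = ggggfee$
  rot[1] = gggfee$g
  rot[2] = ggfee$gg
  rot[3] = gfee$ggg
  rot[4] = fee$gggg
  rot[5] = ee$ggggf
  rot[6] = e$ggggfe
  rot[7] = $ggggfee
Sorted (with $ < everything):
  sorted[0] = $ggggfee  (last char: 'e')
  sorted[1] = e$ggggfe  (last char: 'e')
  sorted[2] = ee$ggggf  (last char: 'f')
  sorted[3] = fee$gggg  (last char: 'g')
  sorted[4] = gfee$ggg  (last char: 'g')
  sorted[5] = ggfee$gg  (last char: 'g')
  sorted[6] = gggfee$g  (last char: 'g')
  sorted[7] = ggggfee$  (last char: '$')
Last column: eefgggg$
Original string S is at sorted index 7

Answer: eefgggg$
7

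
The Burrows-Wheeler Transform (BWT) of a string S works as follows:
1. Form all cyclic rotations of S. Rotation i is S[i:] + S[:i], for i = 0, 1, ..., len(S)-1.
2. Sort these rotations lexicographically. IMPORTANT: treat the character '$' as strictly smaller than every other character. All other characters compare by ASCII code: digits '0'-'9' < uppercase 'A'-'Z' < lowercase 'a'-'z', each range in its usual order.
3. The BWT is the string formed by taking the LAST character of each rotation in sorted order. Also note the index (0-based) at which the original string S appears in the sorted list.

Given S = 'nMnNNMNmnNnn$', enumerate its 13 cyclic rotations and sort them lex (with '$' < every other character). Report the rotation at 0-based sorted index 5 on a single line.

Answer: NmnNnn$nMnNNM

Derivation:
All 13 rotations (rotation i = S[i:]+S[:i]):
  rot[0] = nMnNNMNmnNnn$
  rot[1] = MnNNMNmnNnn$n
  rot[2] = nNNMNmnNnn$nM
  rot[3] = NNMNmnNnn$nMn
  rot[4] = NMNmnNnn$nMnN
  rot[5] = MNmnNnn$nMnNN
  rot[6] = NmnNnn$nMnNNM
  rot[7] = mnNnn$nMnNNMN
  rot[8] = nNnn$nMnNNMNm
  rot[9] = Nnn$nMnNNMNmn
  rot[10] = nn$nMnNNMNmnN
  rot[11] = n$nMnNNMNmnNn
  rot[12] = $nMnNNMNmnNnn
Sorted (with $ < everything):
  sorted[0] = $nMnNNMNmnNnn
  sorted[1] = MNmnNnn$nMnNN
  sorted[2] = MnNNMNmnNnn$n
  sorted[3] = NMNmnNnn$nMnN
  sorted[4] = NNMNmnNnn$nMn
  sorted[5] = NmnNnn$nMnNNM
  sorted[6] = Nnn$nMnNNMNmn
  sorted[7] = mnNnn$nMnNNMN
  sorted[8] = n$nMnNNMNmnNn
  sorted[9] = nMnNNMNmnNnn$
  sorted[10] = nNNMNmnNnn$nM
  sorted[11] = nNnn$nMnNNMNm
  sorted[12] = nn$nMnNNMNmnN
sorted[5] = NmnNnn$nMnNNM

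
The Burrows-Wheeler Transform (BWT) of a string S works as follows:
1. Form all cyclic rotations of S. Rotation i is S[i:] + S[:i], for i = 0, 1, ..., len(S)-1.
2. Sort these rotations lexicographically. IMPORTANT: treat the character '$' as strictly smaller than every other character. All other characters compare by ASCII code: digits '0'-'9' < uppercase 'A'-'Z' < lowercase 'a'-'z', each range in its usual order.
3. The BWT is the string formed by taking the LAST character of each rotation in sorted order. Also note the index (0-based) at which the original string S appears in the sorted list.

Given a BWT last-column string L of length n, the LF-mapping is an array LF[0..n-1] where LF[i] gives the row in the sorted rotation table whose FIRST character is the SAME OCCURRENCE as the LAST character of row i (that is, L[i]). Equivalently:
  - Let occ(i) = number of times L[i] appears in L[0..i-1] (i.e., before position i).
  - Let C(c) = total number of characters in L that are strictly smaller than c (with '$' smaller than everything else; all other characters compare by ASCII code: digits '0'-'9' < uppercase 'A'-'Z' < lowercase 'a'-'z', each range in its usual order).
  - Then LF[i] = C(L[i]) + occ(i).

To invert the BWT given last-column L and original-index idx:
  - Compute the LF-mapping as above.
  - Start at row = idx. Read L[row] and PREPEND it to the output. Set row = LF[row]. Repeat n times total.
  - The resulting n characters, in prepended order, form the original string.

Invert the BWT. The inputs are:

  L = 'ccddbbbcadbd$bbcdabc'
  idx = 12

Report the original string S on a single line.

Answer: cbcdadbdcabcddbbbbc$

Derivation:
LF mapping: 10 11 15 16 3 4 5 12 1 17 6 18 0 7 8 13 19 2 9 14
Walk LF starting at row 12, prepending L[row]:
  step 1: row=12, L[12]='$', prepend. Next row=LF[12]=0
  step 2: row=0, L[0]='c', prepend. Next row=LF[0]=10
  step 3: row=10, L[10]='b', prepend. Next row=LF[10]=6
  step 4: row=6, L[6]='b', prepend. Next row=LF[6]=5
  step 5: row=5, L[5]='b', prepend. Next row=LF[5]=4
  step 6: row=4, L[4]='b', prepend. Next row=LF[4]=3
  step 7: row=3, L[3]='d', prepend. Next row=LF[3]=16
  step 8: row=16, L[16]='d', prepend. Next row=LF[16]=19
  step 9: row=19, L[19]='c', prepend. Next row=LF[19]=14
  step 10: row=14, L[14]='b', prepend. Next row=LF[14]=8
  step 11: row=8, L[8]='a', prepend. Next row=LF[8]=1
  step 12: row=1, L[1]='c', prepend. Next row=LF[1]=11
  step 13: row=11, L[11]='d', prepend. Next row=LF[11]=18
  step 14: row=18, L[18]='b', prepend. Next row=LF[18]=9
  step 15: row=9, L[9]='d', prepend. Next row=LF[9]=17
  step 16: row=17, L[17]='a', prepend. Next row=LF[17]=2
  step 17: row=2, L[2]='d', prepend. Next row=LF[2]=15
  step 18: row=15, L[15]='c', prepend. Next row=LF[15]=13
  step 19: row=13, L[13]='b', prepend. Next row=LF[13]=7
  step 20: row=7, L[7]='c', prepend. Next row=LF[7]=12
Reversed output: cbcdadbdcabcddbbbbc$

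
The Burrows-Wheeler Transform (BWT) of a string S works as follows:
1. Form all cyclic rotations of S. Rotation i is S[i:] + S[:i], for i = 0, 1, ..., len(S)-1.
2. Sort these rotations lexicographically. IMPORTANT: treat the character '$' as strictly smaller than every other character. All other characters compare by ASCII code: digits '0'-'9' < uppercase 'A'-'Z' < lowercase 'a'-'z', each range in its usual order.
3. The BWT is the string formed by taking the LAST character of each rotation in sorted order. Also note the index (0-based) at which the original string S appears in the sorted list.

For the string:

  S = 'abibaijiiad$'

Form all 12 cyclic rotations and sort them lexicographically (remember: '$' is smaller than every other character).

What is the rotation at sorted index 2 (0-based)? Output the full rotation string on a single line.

All 12 rotations (rotation i = S[i:]+S[:i]):
  rot[0] = abibaijiiad$
  rot[1] = bibaijiiad$a
  rot[2] = ibaijiiad$ab
  rot[3] = baijiiad$abi
  rot[4] = aijiiad$abib
  rot[5] = ijiiad$abiba
  rot[6] = jiiad$abibai
  rot[7] = iiad$abibaij
  rot[8] = iad$abibaiji
  rot[9] = ad$abibaijii
  rot[10] = d$abibaijiia
  rot[11] = $abibaijiiad
Sorted (with $ < everything):
  sorted[0] = $abibaijiiad
  sorted[1] = abibaijiiad$
  sorted[2] = ad$abibaijii
  sorted[3] = aijiiad$abib
  sorted[4] = baijiiad$abi
  sorted[5] = bibaijiiad$a
  sorted[6] = d$abibaijiia
  sorted[7] = iad$abibaiji
  sorted[8] = ibaijiiad$ab
  sorted[9] = iiad$abibaij
  sorted[10] = ijiiad$abiba
  sorted[11] = jiiad$abibai
sorted[2] = ad$abibaijii

Answer: ad$abibaijii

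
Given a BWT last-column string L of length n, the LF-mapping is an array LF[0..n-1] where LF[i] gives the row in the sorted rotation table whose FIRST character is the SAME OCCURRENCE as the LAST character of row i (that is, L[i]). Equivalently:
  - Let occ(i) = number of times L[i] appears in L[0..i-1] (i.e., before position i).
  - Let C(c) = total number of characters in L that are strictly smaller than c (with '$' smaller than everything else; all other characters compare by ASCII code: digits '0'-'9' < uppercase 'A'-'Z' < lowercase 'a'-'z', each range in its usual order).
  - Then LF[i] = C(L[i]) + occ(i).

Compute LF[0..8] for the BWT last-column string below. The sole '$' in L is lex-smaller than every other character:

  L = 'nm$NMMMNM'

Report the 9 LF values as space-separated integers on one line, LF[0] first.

Answer: 8 7 0 5 1 2 3 6 4

Derivation:
Char counts: '$':1, 'M':4, 'N':2, 'm':1, 'n':1
C (first-col start): C('$')=0, C('M')=1, C('N')=5, C('m')=7, C('n')=8
L[0]='n': occ=0, LF[0]=C('n')+0=8+0=8
L[1]='m': occ=0, LF[1]=C('m')+0=7+0=7
L[2]='$': occ=0, LF[2]=C('$')+0=0+0=0
L[3]='N': occ=0, LF[3]=C('N')+0=5+0=5
L[4]='M': occ=0, LF[4]=C('M')+0=1+0=1
L[5]='M': occ=1, LF[5]=C('M')+1=1+1=2
L[6]='M': occ=2, LF[6]=C('M')+2=1+2=3
L[7]='N': occ=1, LF[7]=C('N')+1=5+1=6
L[8]='M': occ=3, LF[8]=C('M')+3=1+3=4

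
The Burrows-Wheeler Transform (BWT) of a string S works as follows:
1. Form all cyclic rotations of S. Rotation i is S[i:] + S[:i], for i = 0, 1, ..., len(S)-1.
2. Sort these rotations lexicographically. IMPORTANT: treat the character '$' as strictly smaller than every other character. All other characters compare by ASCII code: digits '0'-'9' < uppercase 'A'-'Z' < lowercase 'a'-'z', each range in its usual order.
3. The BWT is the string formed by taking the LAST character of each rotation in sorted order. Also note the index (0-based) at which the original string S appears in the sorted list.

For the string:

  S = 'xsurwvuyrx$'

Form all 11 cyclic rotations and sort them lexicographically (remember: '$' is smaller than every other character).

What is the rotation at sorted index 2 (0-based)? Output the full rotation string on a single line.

Answer: rx$xsurwvuy

Derivation:
All 11 rotations (rotation i = S[i:]+S[:i]):
  rot[0] = xsurwvuyrx$
  rot[1] = surwvuyrx$x
  rot[2] = urwvuyrx$xs
  rot[3] = rwvuyrx$xsu
  rot[4] = wvuyrx$xsur
  rot[5] = vuyrx$xsurw
  rot[6] = uyrx$xsurwv
  rot[7] = yrx$xsurwvu
  rot[8] = rx$xsurwvuy
  rot[9] = x$xsurwvuyr
  rot[10] = $xsurwvuyrx
Sorted (with $ < everything):
  sorted[0] = $xsurwvuyrx
  sorted[1] = rwvuyrx$xsu
  sorted[2] = rx$xsurwvuy
  sorted[3] = surwvuyrx$x
  sorted[4] = urwvuyrx$xs
  sorted[5] = uyrx$xsurwv
  sorted[6] = vuyrx$xsurw
  sorted[7] = wvuyrx$xsur
  sorted[8] = x$xsurwvuyr
  sorted[9] = xsurwvuyrx$
  sorted[10] = yrx$xsurwvu
sorted[2] = rx$xsurwvuy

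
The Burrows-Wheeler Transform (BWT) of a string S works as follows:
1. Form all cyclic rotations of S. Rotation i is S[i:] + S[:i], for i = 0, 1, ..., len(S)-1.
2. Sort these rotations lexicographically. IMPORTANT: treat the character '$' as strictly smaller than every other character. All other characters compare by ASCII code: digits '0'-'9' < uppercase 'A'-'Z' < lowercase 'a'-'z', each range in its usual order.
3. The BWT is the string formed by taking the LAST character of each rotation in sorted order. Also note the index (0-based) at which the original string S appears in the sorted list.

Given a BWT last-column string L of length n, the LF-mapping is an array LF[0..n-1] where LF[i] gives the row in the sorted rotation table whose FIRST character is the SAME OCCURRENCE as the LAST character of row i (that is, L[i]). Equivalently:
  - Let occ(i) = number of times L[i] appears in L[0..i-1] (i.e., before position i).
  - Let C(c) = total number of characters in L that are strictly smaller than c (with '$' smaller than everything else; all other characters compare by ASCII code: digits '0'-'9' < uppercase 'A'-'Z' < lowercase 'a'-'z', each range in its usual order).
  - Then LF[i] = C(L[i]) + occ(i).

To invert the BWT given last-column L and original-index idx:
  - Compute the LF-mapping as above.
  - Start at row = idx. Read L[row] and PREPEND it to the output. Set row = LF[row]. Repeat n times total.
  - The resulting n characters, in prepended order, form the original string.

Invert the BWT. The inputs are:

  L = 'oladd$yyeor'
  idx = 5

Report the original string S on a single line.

LF mapping: 6 5 1 2 3 0 9 10 4 7 8
Walk LF starting at row 5, prepending L[row]:
  step 1: row=5, L[5]='$', prepend. Next row=LF[5]=0
  step 2: row=0, L[0]='o', prepend. Next row=LF[0]=6
  step 3: row=6, L[6]='y', prepend. Next row=LF[6]=9
  step 4: row=9, L[9]='o', prepend. Next row=LF[9]=7
  step 5: row=7, L[7]='y', prepend. Next row=LF[7]=10
  step 6: row=10, L[10]='r', prepend. Next row=LF[10]=8
  step 7: row=8, L[8]='e', prepend. Next row=LF[8]=4
  step 8: row=4, L[4]='d', prepend. Next row=LF[4]=3
  step 9: row=3, L[3]='d', prepend. Next row=LF[3]=2
  step 10: row=2, L[2]='a', prepend. Next row=LF[2]=1
  step 11: row=1, L[1]='l', prepend. Next row=LF[1]=5
Reversed output: ladderyoyo$

Answer: ladderyoyo$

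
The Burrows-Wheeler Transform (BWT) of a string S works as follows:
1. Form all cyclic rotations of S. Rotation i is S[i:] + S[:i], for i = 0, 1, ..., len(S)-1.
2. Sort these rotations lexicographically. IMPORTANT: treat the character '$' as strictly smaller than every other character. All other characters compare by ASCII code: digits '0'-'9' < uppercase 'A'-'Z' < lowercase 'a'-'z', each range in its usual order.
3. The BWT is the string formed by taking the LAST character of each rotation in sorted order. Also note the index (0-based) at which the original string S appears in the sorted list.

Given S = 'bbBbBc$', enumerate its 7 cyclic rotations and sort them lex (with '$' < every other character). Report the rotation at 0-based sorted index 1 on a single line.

Answer: BbBc$bb

Derivation:
All 7 rotations (rotation i = S[i:]+S[:i]):
  rot[0] = bbBbBc$
  rot[1] = bBbBc$b
  rot[2] = BbBc$bb
  rot[3] = bBc$bbB
  rot[4] = Bc$bbBb
  rot[5] = c$bbBbB
  rot[6] = $bbBbBc
Sorted (with $ < everything):
  sorted[0] = $bbBbBc
  sorted[1] = BbBc$bb
  sorted[2] = Bc$bbBb
  sorted[3] = bBbBc$b
  sorted[4] = bBc$bbB
  sorted[5] = bbBbBc$
  sorted[6] = c$bbBbB
sorted[1] = BbBc$bb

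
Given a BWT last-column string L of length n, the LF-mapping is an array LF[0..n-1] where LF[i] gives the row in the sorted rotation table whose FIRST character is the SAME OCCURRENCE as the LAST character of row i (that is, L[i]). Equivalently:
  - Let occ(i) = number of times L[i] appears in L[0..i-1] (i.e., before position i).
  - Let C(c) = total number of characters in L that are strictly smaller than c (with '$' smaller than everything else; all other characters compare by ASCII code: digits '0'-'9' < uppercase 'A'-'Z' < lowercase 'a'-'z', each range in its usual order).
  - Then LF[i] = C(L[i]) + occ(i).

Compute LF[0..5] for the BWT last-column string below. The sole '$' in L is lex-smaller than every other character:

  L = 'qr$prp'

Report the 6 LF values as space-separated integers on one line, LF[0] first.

Answer: 3 4 0 1 5 2

Derivation:
Char counts: '$':1, 'p':2, 'q':1, 'r':2
C (first-col start): C('$')=0, C('p')=1, C('q')=3, C('r')=4
L[0]='q': occ=0, LF[0]=C('q')+0=3+0=3
L[1]='r': occ=0, LF[1]=C('r')+0=4+0=4
L[2]='$': occ=0, LF[2]=C('$')+0=0+0=0
L[3]='p': occ=0, LF[3]=C('p')+0=1+0=1
L[4]='r': occ=1, LF[4]=C('r')+1=4+1=5
L[5]='p': occ=1, LF[5]=C('p')+1=1+1=2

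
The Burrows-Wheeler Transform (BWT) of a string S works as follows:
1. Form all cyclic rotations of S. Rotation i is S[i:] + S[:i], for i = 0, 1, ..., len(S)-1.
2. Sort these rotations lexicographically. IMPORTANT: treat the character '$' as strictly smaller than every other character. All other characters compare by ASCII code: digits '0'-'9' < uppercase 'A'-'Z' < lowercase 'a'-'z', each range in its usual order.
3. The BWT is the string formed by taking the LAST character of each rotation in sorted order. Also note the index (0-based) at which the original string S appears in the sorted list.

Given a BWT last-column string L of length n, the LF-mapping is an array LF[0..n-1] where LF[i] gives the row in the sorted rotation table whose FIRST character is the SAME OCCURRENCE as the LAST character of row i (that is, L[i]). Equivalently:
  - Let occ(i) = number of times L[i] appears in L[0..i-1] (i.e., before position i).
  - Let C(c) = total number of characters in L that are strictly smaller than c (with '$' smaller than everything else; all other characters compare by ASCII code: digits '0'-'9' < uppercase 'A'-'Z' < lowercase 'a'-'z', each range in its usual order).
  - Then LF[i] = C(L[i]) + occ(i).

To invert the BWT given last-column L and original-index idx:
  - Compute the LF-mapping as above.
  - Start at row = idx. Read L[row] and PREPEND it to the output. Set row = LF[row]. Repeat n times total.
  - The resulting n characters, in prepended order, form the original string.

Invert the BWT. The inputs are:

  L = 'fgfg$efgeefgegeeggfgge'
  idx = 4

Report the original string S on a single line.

Answer: efggffegegggggeegefef$

Derivation:
LF mapping: 8 13 9 14 0 1 10 15 2 3 11 16 4 17 5 6 18 19 12 20 21 7
Walk LF starting at row 4, prepending L[row]:
  step 1: row=4, L[4]='$', prepend. Next row=LF[4]=0
  step 2: row=0, L[0]='f', prepend. Next row=LF[0]=8
  step 3: row=8, L[8]='e', prepend. Next row=LF[8]=2
  step 4: row=2, L[2]='f', prepend. Next row=LF[2]=9
  step 5: row=9, L[9]='e', prepend. Next row=LF[9]=3
  step 6: row=3, L[3]='g', prepend. Next row=LF[3]=14
  step 7: row=14, L[14]='e', prepend. Next row=LF[14]=5
  step 8: row=5, L[5]='e', prepend. Next row=LF[5]=1
  step 9: row=1, L[1]='g', prepend. Next row=LF[1]=13
  step 10: row=13, L[13]='g', prepend. Next row=LF[13]=17
  step 11: row=17, L[17]='g', prepend. Next row=LF[17]=19
  step 12: row=19, L[19]='g', prepend. Next row=LF[19]=20
  step 13: row=20, L[20]='g', prepend. Next row=LF[20]=21
  step 14: row=21, L[21]='e', prepend. Next row=LF[21]=7
  step 15: row=7, L[7]='g', prepend. Next row=LF[7]=15
  step 16: row=15, L[15]='e', prepend. Next row=LF[15]=6
  step 17: row=6, L[6]='f', prepend. Next row=LF[6]=10
  step 18: row=10, L[10]='f', prepend. Next row=LF[10]=11
  step 19: row=11, L[11]='g', prepend. Next row=LF[11]=16
  step 20: row=16, L[16]='g', prepend. Next row=LF[16]=18
  step 21: row=18, L[18]='f', prepend. Next row=LF[18]=12
  step 22: row=12, L[12]='e', prepend. Next row=LF[12]=4
Reversed output: efggffegegggggeegefef$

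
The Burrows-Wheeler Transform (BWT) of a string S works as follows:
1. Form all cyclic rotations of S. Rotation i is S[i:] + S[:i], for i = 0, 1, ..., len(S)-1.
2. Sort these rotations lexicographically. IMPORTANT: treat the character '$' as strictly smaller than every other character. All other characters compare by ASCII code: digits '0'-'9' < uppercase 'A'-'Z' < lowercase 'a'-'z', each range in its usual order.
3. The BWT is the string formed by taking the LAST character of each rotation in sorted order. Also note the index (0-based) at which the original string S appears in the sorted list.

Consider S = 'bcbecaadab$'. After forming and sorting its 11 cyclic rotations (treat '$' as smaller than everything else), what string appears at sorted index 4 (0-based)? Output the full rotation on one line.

All 11 rotations (rotation i = S[i:]+S[:i]):
  rot[0] = bcbecaadab$
  rot[1] = cbecaadab$b
  rot[2] = becaadab$bc
  rot[3] = ecaadab$bcb
  rot[4] = caadab$bcbe
  rot[5] = aadab$bcbec
  rot[6] = adab$bcbeca
  rot[7] = dab$bcbecaa
  rot[8] = ab$bcbecaad
  rot[9] = b$bcbecaada
  rot[10] = $bcbecaadab
Sorted (with $ < everything):
  sorted[0] = $bcbecaadab
  sorted[1] = aadab$bcbec
  sorted[2] = ab$bcbecaad
  sorted[3] = adab$bcbeca
  sorted[4] = b$bcbecaada
  sorted[5] = bcbecaadab$
  sorted[6] = becaadab$bc
  sorted[7] = caadab$bcbe
  sorted[8] = cbecaadab$b
  sorted[9] = dab$bcbecaa
  sorted[10] = ecaadab$bcb
sorted[4] = b$bcbecaada

Answer: b$bcbecaada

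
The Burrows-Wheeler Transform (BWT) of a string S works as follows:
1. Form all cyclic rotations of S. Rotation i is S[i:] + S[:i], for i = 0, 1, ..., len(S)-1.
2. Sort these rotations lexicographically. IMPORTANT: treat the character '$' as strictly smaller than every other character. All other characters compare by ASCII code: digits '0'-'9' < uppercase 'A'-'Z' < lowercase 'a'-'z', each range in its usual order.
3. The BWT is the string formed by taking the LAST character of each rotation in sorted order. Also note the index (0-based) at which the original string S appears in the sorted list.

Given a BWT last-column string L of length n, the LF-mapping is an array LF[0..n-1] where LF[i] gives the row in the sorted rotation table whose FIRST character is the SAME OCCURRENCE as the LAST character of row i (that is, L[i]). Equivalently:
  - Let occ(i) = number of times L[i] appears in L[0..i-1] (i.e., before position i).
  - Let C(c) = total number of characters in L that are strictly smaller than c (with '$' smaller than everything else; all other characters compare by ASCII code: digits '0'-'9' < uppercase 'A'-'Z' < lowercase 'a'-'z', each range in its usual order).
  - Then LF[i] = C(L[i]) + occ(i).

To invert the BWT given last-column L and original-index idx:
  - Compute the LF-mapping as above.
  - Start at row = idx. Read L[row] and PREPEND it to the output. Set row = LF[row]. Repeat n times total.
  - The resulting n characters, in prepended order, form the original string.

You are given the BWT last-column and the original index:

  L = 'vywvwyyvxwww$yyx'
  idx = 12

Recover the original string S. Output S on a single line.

Answer: ywwvvwxyyywxwyv$

Derivation:
LF mapping: 1 11 4 2 5 12 13 3 9 6 7 8 0 14 15 10
Walk LF starting at row 12, prepending L[row]:
  step 1: row=12, L[12]='$', prepend. Next row=LF[12]=0
  step 2: row=0, L[0]='v', prepend. Next row=LF[0]=1
  step 3: row=1, L[1]='y', prepend. Next row=LF[1]=11
  step 4: row=11, L[11]='w', prepend. Next row=LF[11]=8
  step 5: row=8, L[8]='x', prepend. Next row=LF[8]=9
  step 6: row=9, L[9]='w', prepend. Next row=LF[9]=6
  step 7: row=6, L[6]='y', prepend. Next row=LF[6]=13
  step 8: row=13, L[13]='y', prepend. Next row=LF[13]=14
  step 9: row=14, L[14]='y', prepend. Next row=LF[14]=15
  step 10: row=15, L[15]='x', prepend. Next row=LF[15]=10
  step 11: row=10, L[10]='w', prepend. Next row=LF[10]=7
  step 12: row=7, L[7]='v', prepend. Next row=LF[7]=3
  step 13: row=3, L[3]='v', prepend. Next row=LF[3]=2
  step 14: row=2, L[2]='w', prepend. Next row=LF[2]=4
  step 15: row=4, L[4]='w', prepend. Next row=LF[4]=5
  step 16: row=5, L[5]='y', prepend. Next row=LF[5]=12
Reversed output: ywwvvwxyyywxwyv$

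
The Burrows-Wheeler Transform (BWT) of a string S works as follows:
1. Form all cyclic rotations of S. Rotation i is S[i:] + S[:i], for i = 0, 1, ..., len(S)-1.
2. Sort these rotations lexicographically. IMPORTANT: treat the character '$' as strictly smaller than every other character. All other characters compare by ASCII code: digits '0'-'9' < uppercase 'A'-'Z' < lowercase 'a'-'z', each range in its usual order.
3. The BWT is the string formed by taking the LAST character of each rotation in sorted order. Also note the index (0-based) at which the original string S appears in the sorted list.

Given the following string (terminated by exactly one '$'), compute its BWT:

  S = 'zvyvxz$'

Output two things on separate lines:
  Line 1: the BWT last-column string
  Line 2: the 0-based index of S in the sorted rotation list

Answer: zyzvvx$
6

Derivation:
All 7 rotations (rotation i = S[i:]+S[:i]):
  rot[0] = zvyvxz$
  rot[1] = vyvxz$z
  rot[2] = yvxz$zv
  rot[3] = vxz$zvy
  rot[4] = xz$zvyv
  rot[5] = z$zvyvx
  rot[6] = $zvyvxz
Sorted (with $ < everything):
  sorted[0] = $zvyvxz  (last char: 'z')
  sorted[1] = vxz$zvy  (last char: 'y')
  sorted[2] = vyvxz$z  (last char: 'z')
  sorted[3] = xz$zvyv  (last char: 'v')
  sorted[4] = yvxz$zv  (last char: 'v')
  sorted[5] = z$zvyvx  (last char: 'x')
  sorted[6] = zvyvxz$  (last char: '$')
Last column: zyzvvx$
Original string S is at sorted index 6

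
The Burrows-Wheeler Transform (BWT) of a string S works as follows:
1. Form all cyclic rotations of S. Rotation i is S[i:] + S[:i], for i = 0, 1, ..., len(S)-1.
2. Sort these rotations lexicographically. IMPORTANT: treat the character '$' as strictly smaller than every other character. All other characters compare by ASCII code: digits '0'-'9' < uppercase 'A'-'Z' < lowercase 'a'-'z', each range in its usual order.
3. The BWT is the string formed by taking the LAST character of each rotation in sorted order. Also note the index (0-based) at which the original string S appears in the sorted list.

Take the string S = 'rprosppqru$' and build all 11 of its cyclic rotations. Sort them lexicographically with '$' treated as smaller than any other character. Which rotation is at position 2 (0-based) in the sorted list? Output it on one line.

All 11 rotations (rotation i = S[i:]+S[:i]):
  rot[0] = rprosppqru$
  rot[1] = prosppqru$r
  rot[2] = rosppqru$rp
  rot[3] = osppqru$rpr
  rot[4] = sppqru$rpro
  rot[5] = ppqru$rpros
  rot[6] = pqru$rprosp
  rot[7] = qru$rprospp
  rot[8] = ru$rprosppq
  rot[9] = u$rprosppqr
  rot[10] = $rprosppqru
Sorted (with $ < everything):
  sorted[0] = $rprosppqru
  sorted[1] = osppqru$rpr
  sorted[2] = ppqru$rpros
  sorted[3] = pqru$rprosp
  sorted[4] = prosppqru$r
  sorted[5] = qru$rprospp
  sorted[6] = rosppqru$rp
  sorted[7] = rprosppqru$
  sorted[8] = ru$rprosppq
  sorted[9] = sppqru$rpro
  sorted[10] = u$rprosppqr
sorted[2] = ppqru$rpros

Answer: ppqru$rpros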